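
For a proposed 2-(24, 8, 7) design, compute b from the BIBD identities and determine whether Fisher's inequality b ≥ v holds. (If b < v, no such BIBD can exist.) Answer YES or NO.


b = λv(v − 1)/(k(k − 1)) = 7·24·23/(8·7) = 3864/56 = 69.
Compare with v = 24: b ≥ v, so Fisher's inequality holds.

YES


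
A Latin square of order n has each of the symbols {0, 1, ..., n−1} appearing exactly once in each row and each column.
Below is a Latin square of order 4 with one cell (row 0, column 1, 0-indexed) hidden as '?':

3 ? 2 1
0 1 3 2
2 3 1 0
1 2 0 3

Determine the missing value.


Row 0 contains symbols [1, 2, 3] — missing [0].
Column 1 contains symbols [1, 2, 3] — missing [0].
The missing symbol must appear in both missing sets; intersection = [0].
Therefore the hidden value is 0.

Missing value = 0.


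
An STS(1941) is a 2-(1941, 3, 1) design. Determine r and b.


An STS(v) is a 2-(v, 3, 1) BIBD: block size k = 3, λ = 1.
Replication: r(k − 1) = λ(v − 1) ⇒ r·2 = 1941 − 1 = 1940 ⇒ r = 970.
Block count: b = v(v − 1)/6 = 1941·1940/6 = 3765540/6 = 627590.
(Check via bk = vr: 627590·3 = 1882770 = 1941·970 = 1882770 ✓.)

r = 970, b = 627590.


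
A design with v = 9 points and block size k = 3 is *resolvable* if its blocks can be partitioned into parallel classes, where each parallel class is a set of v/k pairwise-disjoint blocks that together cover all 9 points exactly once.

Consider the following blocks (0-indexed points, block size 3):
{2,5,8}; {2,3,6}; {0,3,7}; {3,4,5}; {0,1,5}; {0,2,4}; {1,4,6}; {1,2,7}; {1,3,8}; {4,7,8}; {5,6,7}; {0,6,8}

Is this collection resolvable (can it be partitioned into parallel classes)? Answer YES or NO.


v = 9, block size k = 3, number of blocks = 12.
For resolvability, blocks must partition into parallel classes of size v/k = 3.
Total blocks must therefore be a multiple of 3: 12 = 3·4 + 0 ⇒ divisible ✓.
Greedy packing gives 4 candidate class(es). Each should be a full parallel class (size 3, covers all 9 points).
  Class 1 (3 blocks): {2,5,8}; {0,3,7}; {1,4,6}. Points covered: [0, 1, 2, 3, 4, 5, 6, 7, 8].
  Class 2 (3 blocks): {2,3,6}; {0,1,5}; {4,7,8}. Points covered: [0, 1, 2, 3, 4, 5, 6, 7, 8].
  Class 3 (3 blocks): {3,4,5}; {1,2,7}; {0,6,8}. Points covered: [0, 1, 2, 3, 4, 5, 6, 7, 8].
  Class 4 (3 blocks): {0,2,4}; {1,3,8}; {5,6,7}. Points covered: [0, 1, 2, 3, 4, 5, 6, 7, 8].
All classes full (size 3)? YES. All classes cover every point? YES.
Resolvable? YES.

YES


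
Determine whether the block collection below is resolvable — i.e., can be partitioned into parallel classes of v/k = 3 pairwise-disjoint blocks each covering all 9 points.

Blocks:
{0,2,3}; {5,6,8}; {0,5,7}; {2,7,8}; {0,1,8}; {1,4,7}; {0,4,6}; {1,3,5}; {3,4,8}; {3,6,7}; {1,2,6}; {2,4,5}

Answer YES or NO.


v = 9, block size k = 3, number of blocks = 12.
For resolvability, blocks must partition into parallel classes of size v/k = 3.
Total blocks must therefore be a multiple of 3: 12 = 3·4 + 0 ⇒ divisible ✓.
Greedy packing gives 4 candidate class(es). Each should be a full parallel class (size 3, covers all 9 points).
  Class 1 (3 blocks): {0,2,3}; {5,6,8}; {1,4,7}. Points covered: [0, 1, 2, 3, 4, 5, 6, 7, 8].
  Class 2 (3 blocks): {0,5,7}; {3,4,8}; {1,2,6}. Points covered: [0, 1, 2, 3, 4, 5, 6, 7, 8].
  Class 3 (3 blocks): {2,7,8}; {0,4,6}; {1,3,5}. Points covered: [0, 1, 2, 3, 4, 5, 6, 7, 8].
  Class 4 (3 blocks): {0,1,8}; {3,6,7}; {2,4,5}. Points covered: [0, 1, 2, 3, 4, 5, 6, 7, 8].
All classes full (size 3)? YES. All classes cover every point? YES.
Resolvable? YES.

YES


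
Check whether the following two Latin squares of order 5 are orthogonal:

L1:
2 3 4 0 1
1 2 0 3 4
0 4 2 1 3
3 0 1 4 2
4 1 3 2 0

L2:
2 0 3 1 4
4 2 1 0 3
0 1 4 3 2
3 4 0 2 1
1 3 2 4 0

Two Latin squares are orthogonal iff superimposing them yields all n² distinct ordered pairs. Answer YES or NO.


Form the n² = 25 superimposed pairs (L1[i][j], L2[i][j]), row by row (rows and columns indexed from 0):
row 0: (2,2) (3,0) (4,3) (0,1) (1,4)
row 1: (1,4) (2,2) (0,1) (3,0) (4,3)
row 2: (0,0) (4,1) (2,4) (1,3) (3,2)
row 3: (3,3) (0,4) (1,0) (4,2) (2,1)
row 4: (4,1) (1,3) (3,2) (2,4) (0,0)
Orthogonality requires all 25 pairs distinct.
But the pair (1,4) repeats: cell (0,4) has L1 = 1, L2 = 4, and cell (1,0) has L1 = 1, L2 = 4.
A repeated pair means some other pair never occurs (only 15 distinct pairs out of 25), so the squares are not orthogonal.
Conclusion: NO.

NO


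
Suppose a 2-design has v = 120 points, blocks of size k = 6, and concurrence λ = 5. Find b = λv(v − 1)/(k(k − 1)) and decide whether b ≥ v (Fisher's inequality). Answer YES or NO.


b = λv(v − 1)/(k(k − 1)) = 5·120·119/(6·5) = 71400/30 = 2380.
Compare with v = 120: b ≥ v, so Fisher's inequality holds.

YES


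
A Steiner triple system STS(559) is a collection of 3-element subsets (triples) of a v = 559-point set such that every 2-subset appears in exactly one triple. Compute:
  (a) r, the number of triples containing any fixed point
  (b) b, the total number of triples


An STS(v) is a 2-(v, 3, 1) BIBD: block size k = 3, λ = 1.
Replication: r(k − 1) = λ(v − 1) ⇒ r·2 = 559 − 1 = 558 ⇒ r = 279.
Block count: bk = vr ⇒ b·3 = 559·279 = 155961 ⇒ b = 51987.

r = 279, b = 51987.


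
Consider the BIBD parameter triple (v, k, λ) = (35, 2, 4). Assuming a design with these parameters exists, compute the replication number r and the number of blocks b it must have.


Any 2-(v, k, λ) BIBD satisfies two necessary conditions:
  (i)  Each point sits in r blocks, and counting incidences through any fixed point gives r(k − 1) = λ(v − 1), so r = λ(v − 1)/(k − 1).
  (ii) Total incidences bk = vr, so b = vr/k.
Step 1: r = λ(v − 1)/(k − 1) = 4·(35 − 1)/(2 − 1) = 4·34/1 = 136/1 = 136.
Step 2: b = vr/k = 35·136/2 = 4760/2 = 2380.
Check integrality: r = 136 ∈ Z ✓, b = 2380 ∈ Z ✓.
(These identities are necessary conditions: they determine r and b for any design with these parameters, but do not by themselves prove that one exists.)

r = 136, b = 2380.


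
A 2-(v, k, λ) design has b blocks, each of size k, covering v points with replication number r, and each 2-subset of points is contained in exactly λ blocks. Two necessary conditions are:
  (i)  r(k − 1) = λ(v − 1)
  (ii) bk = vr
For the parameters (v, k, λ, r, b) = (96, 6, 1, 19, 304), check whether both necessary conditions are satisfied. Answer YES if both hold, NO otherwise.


Condition (i): r(k − 1) = 19·5 = 95; λ(v − 1) = 1·95 = 95. Match? YES.
Condition (ii): bk = 304·6 = 1824; vr = 96·19 = 1824. Match? YES.
Both conditions hold? YES.

YES


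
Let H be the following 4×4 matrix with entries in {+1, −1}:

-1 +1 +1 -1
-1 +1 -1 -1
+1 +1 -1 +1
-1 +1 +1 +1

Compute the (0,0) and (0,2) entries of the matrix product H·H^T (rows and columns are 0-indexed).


Row 0 of H: [-1, 1, 1, -1].
Row 2 of H: [1, 1, -1, 1].
(H·H^T)[0][0] = Σ_j H[0][j]·H[0][j] = (-1)² + (1)² + (1)² + (-1)² = 1 + 1 + 1 + 1 = 4.
(H·H^T)[0][2] = Σ_j H[0][j]·H[2][j] = (-1)·(1) + (1)·(1) + (1)·(-1) + (-1)·(1) = -1 + 1 + -1 + -1 = -2.
Rows 0 and 2 are not orthogonal (dot product = -2 ≠ 0), so H is not a Hadamard matrix.

(0,0) entry = 4; (0,2) entry = -2.


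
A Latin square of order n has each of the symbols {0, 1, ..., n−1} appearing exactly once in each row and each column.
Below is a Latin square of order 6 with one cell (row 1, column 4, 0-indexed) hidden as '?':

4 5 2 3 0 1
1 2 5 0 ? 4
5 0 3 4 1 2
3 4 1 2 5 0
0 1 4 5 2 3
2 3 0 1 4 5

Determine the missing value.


Row 1 contains symbols [0, 1, 2, 4, 5] — missing [3].
Column 4 contains symbols [0, 1, 2, 4, 5] — missing [3].
The missing symbol must appear in both missing sets; intersection = [3].
Therefore the hidden value is 3.

Missing value = 3.


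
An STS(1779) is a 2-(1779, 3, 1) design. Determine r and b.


An STS(v) is a 2-(v, 3, 1) BIBD: block size k = 3, λ = 1.
Replication: r(k − 1) = λ(v − 1) ⇒ r·2 = 1779 − 1 = 1778 ⇒ r = 889.
Block count: b = v(v − 1)/6 = 1779·1778/6 = 3163062/6 = 527177.
(Check via bk = vr: 527177·3 = 1581531 = 1779·889 = 1581531 ✓.)

r = 889, b = 527177.


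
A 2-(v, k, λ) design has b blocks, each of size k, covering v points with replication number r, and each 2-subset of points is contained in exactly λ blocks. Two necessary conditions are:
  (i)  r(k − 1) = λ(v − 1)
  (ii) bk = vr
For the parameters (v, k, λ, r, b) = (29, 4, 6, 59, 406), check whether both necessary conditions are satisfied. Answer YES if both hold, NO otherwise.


Condition (i): r(k − 1) = 59·3 = 177; λ(v − 1) = 6·28 = 168. Match? NO.
Condition (ii): bk = 406·4 = 1624; vr = 29·59 = 1711. Match? NO.
Both conditions hold? NO.

NO


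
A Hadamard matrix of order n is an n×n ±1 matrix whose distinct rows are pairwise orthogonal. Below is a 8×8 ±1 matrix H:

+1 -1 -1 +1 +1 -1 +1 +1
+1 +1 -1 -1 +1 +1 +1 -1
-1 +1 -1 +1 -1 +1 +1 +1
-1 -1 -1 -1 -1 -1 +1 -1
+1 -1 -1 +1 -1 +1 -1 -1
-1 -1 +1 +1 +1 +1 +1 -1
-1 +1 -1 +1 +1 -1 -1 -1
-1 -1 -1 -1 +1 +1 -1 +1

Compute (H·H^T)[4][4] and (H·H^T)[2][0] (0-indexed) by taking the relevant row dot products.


Row 0 of H: [1, -1, -1, 1, 1, -1, 1, 1].
Row 2 of H: [-1, 1, -1, 1, -1, 1, 1, 1].
Row 4 of H: [1, -1, -1, 1, -1, 1, -1, -1].
(H·H^T)[4][4] = Σ_j H[4][j]·H[4][j] = (1)² + (-1)² + (-1)² + (1)² + (-1)² + (1)² + (-1)² + (-1)² = 1 + 1 + 1 + 1 + 1 + 1 + 1 + 1 = 8.
(H·H^T)[2][0] = Σ_j H[2][j]·H[0][j] = (-1)·(1) + (1)·(-1) + (-1)·(-1) + (1)·(1) + (-1)·(1) + (1)·(-1) + (1)·(1) + (1)·(1) = -1 + -1 + 1 + 1 + -1 + -1 + 1 + 1 = 0.
So rows 2 and 0 are orthogonal; the diagonal entry equals n = 8.

(4,4) entry = 8; (2,0) entry = 0.


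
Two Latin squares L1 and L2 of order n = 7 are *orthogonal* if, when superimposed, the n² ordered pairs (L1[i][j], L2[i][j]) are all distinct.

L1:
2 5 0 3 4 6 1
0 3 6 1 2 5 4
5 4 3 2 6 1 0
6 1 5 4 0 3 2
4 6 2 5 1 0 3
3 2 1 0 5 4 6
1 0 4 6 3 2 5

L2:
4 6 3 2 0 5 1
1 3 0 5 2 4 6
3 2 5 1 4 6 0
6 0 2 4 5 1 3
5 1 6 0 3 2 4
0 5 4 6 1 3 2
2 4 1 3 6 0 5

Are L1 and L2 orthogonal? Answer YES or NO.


Form the n² = 49 superimposed pairs (L1[i][j], L2[i][j]), row by row (rows and columns indexed from 0):
row 0: (2,4) (5,6) (0,3) (3,2) (4,0) (6,5) (1,1)
row 1: (0,1) (3,3) (6,0) (1,5) (2,2) (5,4) (4,6)
row 2: (5,3) (4,2) (3,5) (2,1) (6,4) (1,6) (0,0)
row 3: (6,6) (1,0) (5,2) (4,4) (0,5) (3,1) (2,3)
row 4: (4,5) (6,1) (2,6) (5,0) (1,3) (0,2) (3,4)
row 5: (3,0) (2,5) (1,4) (0,6) (5,1) (4,3) (6,2)
row 6: (1,2) (0,4) (4,1) (6,3) (3,6) (2,0) (5,5)
Orthogonality requires all 49 pairs distinct.
Check by first coordinate: for each symbol s of L1, list the L2 entries in the n cells where L1 = s; they must all differ.
  L1 = 0: L2 entries (in reading order) 3, 1, 0, 5, 2, 6, 4 — all 7 distinct ✓
  L1 = 1: L2 entries (in reading order) 1, 5, 6, 0, 3, 4, 2 — all 7 distinct ✓
  L1 = 2: L2 entries (in reading order) 4, 2, 1, 3, 6, 5, 0 — all 7 distinct ✓
  L1 = 3: L2 entries (in reading order) 2, 3, 5, 1, 4, 0, 6 — all 7 distinct ✓
  L1 = 4: L2 entries (in reading order) 0, 6, 2, 4, 5, 3, 1 — all 7 distinct ✓
  L1 = 5: L2 entries (in reading order) 6, 4, 3, 2, 0, 1, 5 — all 7 distinct ✓
  L1 = 6: L2 entries (in reading order) 5, 0, 4, 6, 1, 2, 3 — all 7 distinct ✓
Every symbol of L1 meets every symbol of L2 exactly once, so all 49 pairs are distinct (49 of 49).
Conclusion: YES.

YES


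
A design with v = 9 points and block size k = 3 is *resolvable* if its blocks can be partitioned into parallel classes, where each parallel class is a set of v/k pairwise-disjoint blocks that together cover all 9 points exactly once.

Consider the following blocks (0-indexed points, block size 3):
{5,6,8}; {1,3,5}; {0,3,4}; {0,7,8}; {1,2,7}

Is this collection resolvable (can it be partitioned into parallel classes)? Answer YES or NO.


v = 9, block size k = 3, number of blocks = 5.
For resolvability, blocks must partition into parallel classes of size v/k = 3.
Total blocks must therefore be a multiple of 3: 5 = 3·1 + 2 ⇒ not divisible ✗.
Resolvable? NO.

NO


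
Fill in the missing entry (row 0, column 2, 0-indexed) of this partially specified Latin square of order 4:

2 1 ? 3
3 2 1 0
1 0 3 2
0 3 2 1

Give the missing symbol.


Row 0 contains symbols [1, 2, 3] — missing [0].
Column 2 contains symbols [1, 2, 3] — missing [0].
The missing symbol must appear in both missing sets; intersection = [0].
Therefore the hidden value is 0.

Missing value = 0.


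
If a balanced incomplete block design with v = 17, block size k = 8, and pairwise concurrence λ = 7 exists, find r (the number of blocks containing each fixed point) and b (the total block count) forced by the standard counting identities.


Any 2-(v, k, λ) BIBD satisfies two necessary conditions:
  (i)  Each point sits in r blocks, and counting incidences through any fixed point gives r(k − 1) = λ(v − 1), so r = λ(v − 1)/(k − 1).
  (ii) Total incidences bk = vr, so b = vr/k.
Step 1: r = λ(v − 1)/(k − 1) = 7·(17 − 1)/(8 − 1) = 7·16/7 = 112/7 = 16.
Step 2: b = vr/k = 17·16/8 = 272/8 = 34.
Check integrality: r = 16 ∈ Z ✓, b = 34 ∈ Z ✓.
(These identities are necessary conditions: they determine r and b for any design with these parameters, but do not by themselves prove that one exists.)

r = 16, b = 34.


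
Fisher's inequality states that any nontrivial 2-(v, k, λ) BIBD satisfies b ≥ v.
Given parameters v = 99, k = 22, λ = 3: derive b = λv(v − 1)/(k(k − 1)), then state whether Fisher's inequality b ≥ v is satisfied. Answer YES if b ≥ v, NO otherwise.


b = λv(v − 1)/(k(k − 1)) = 3·99·98/(22·21) = 29106/462 = 63.
Compare with v = 99: b < v, so Fisher's inequality fails.

NO


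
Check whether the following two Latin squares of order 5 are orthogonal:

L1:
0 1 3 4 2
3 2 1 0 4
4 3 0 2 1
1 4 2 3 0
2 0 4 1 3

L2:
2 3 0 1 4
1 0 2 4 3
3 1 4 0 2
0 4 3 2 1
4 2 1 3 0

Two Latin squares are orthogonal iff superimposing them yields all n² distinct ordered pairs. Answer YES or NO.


Form the n² = 25 superimposed pairs (L1[i][j], L2[i][j]), row by row (rows and columns indexed from 0):
row 0: (0,2) (1,3) (3,0) (4,1) (2,4)
row 1: (3,1) (2,0) (1,2) (0,4) (4,3)
row 2: (4,3) (3,1) (0,4) (2,0) (1,2)
row 3: (1,0) (4,4) (2,3) (3,2) (0,1)
row 4: (2,4) (0,2) (4,1) (1,3) (3,0)
Orthogonality requires all 25 pairs distinct.
But the pair (4,3) repeats: cell (1,4) has L1 = 4, L2 = 3, and cell (2,0) has L1 = 4, L2 = 3.
A repeated pair means some other pair never occurs (only 15 distinct pairs out of 25), so the squares are not orthogonal.
Conclusion: NO.

NO


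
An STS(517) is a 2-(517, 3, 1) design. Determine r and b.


An STS(v) is a 2-(v, 3, 1) BIBD: block size k = 3, λ = 1.
Replication: r(k − 1) = λ(v − 1) ⇒ r·2 = 517 − 1 = 516 ⇒ r = 258.
Block count: b = v(v − 1)/6 = 517·516/6 = 266772/6 = 44462.
(Check via bk = vr: 44462·3 = 133386 = 517·258 = 133386 ✓.)

r = 258, b = 44462.


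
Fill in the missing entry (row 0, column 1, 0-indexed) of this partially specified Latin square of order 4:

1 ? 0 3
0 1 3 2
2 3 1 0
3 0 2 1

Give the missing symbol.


Row 0 contains symbols [0, 1, 3] — missing [2].
Column 1 contains symbols [0, 1, 3] — missing [2].
The missing symbol must appear in both missing sets; intersection = [2].
Therefore the hidden value is 2.

Missing value = 2.


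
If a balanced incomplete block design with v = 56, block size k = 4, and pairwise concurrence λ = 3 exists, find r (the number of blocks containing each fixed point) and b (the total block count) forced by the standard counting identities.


Any 2-(v, k, λ) BIBD satisfies two necessary conditions:
  (i)  Each point sits in r blocks, and counting incidences through any fixed point gives r(k − 1) = λ(v − 1), so r = λ(v − 1)/(k − 1).
  (ii) Total incidences bk = vr, so b = vr/k.
Step 1: r = λ(v − 1)/(k − 1) = 3·(56 − 1)/(4 − 1) = 3·55/3 = 165/3 = 55.
Step 2: b = vr/k = 56·55/4 = 3080/4 = 770.
Check integrality: r = 55 ∈ Z ✓, b = 770 ∈ Z ✓.
(These identities are necessary conditions: they determine r and b for any design with these parameters, but do not by themselves prove that one exists.)

r = 55, b = 770.


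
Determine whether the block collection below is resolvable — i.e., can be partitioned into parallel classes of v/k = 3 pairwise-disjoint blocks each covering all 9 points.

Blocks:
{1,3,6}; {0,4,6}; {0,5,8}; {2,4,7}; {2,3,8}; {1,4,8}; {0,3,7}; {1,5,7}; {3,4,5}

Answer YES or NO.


v = 9, block size k = 3, number of blocks = 9.
For resolvability, blocks must partition into parallel classes of size v/k = 3.
Total blocks must therefore be a multiple of 3: 9 = 3·3 + 0 ⇒ divisible ✓.
Consider block {1,4,8}. The only other block(s) in the collection disjoint from it are {0,3,7} — just 1 block(s). Any parallel class containing {1,4,8} would need 2 other blocks each disjoint from it, so no parallel class of size 3 can contain {1,4,8}.
Since every block must belong to some parallel class in a resolution, the collection cannot be partitioned into parallel classes.
Resolvable? NO.

NO


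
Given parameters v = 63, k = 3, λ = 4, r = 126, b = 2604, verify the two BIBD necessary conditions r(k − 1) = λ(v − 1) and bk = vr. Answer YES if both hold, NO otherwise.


Condition (i): r(k − 1) = 126·2 = 252; λ(v − 1) = 4·62 = 248. Match? NO.
Condition (ii): bk = 2604·3 = 7812; vr = 63·126 = 7938. Match? NO.
Both conditions hold? NO.

NO


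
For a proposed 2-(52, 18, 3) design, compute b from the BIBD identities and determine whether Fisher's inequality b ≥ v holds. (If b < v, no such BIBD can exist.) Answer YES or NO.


r = λ(v − 1)/(k − 1) = 3·51/17 = 9.
b = vr/k = 52·9/18 = 26.
Fisher's inequality: b ≥ v ⇔ 26 ≥ 52? NO.

NO


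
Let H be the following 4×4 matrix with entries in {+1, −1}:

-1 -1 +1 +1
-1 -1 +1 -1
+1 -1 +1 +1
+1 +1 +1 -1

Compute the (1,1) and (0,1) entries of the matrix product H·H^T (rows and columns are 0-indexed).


Row 0 of H: [-1, -1, 1, 1].
Row 1 of H: [-1, -1, 1, -1].
(H·H^T)[1][1] = Σ_j H[1][j]·H[1][j] = (-1)² + (-1)² + (1)² + (-1)² = 1 + 1 + 1 + 1 = 4.
(H·H^T)[0][1] = Σ_j H[0][j]·H[1][j] = (-1)·(-1) + (-1)·(-1) + (1)·(1) + (1)·(-1) = 1 + 1 + 1 + -1 = 2.
Rows 0 and 1 are not orthogonal (dot product = 2 ≠ 0), so H is not a Hadamard matrix.

(1,1) entry = 4; (0,1) entry = 2.


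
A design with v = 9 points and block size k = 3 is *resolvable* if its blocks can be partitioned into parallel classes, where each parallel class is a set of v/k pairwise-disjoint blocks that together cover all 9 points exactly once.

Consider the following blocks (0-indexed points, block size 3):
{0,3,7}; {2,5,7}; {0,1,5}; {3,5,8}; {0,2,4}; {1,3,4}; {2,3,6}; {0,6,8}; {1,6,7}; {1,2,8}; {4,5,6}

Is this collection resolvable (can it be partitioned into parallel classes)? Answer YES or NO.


v = 9, block size k = 3, number of blocks = 11.
For resolvability, blocks must partition into parallel classes of size v/k = 3.
Total blocks must therefore be a multiple of 3: 11 = 3·3 + 2 ⇒ not divisible ✗.
Resolvable? NO.

NO


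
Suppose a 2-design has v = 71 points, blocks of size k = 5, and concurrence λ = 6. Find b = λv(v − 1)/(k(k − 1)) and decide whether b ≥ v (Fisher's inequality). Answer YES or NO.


r = λ(v − 1)/(k − 1) = 6·70/4 = 105.
b = vr/k = 71·105/5 = 1491.
Fisher's inequality: b ≥ v ⇔ 1491 ≥ 71? YES.

YES


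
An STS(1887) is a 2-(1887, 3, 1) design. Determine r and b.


An STS(v) is a 2-(v, 3, 1) BIBD: block size k = 3, λ = 1.
Replication: r(k − 1) = λ(v − 1) ⇒ r·2 = 1887 − 1 = 1886 ⇒ r = 943.
Block count: bk = vr ⇒ b·3 = 1887·943 = 1779441 ⇒ b = 593147.

r = 943, b = 593147.


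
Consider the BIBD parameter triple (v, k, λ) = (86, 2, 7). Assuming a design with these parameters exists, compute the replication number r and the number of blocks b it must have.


Any 2-(v, k, λ) BIBD satisfies two necessary conditions:
  (i)  Each point sits in r blocks, and counting incidences through any fixed point gives r(k − 1) = λ(v − 1), so r = λ(v − 1)/(k − 1).
  (ii) Total incidences bk = vr, so b = vr/k.
Step 1: r = λ(v − 1)/(k − 1) = 7·(86 − 1)/(2 − 1) = 7·85/1 = 595/1 = 595.
Step 2: b = vr/k = 86·595/2 = 51170/2 = 25585.
Check integrality: r = 595 ∈ Z ✓, b = 25585 ∈ Z ✓.
(These identities are necessary conditions: they determine r and b for any design with these parameters, but do not by themselves prove that one exists.)

r = 595, b = 25585.


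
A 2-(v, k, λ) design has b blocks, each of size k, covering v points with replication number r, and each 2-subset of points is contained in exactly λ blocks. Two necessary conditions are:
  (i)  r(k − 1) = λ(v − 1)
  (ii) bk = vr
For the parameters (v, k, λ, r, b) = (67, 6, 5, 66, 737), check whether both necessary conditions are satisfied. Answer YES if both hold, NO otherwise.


Condition (i): r(k − 1) = 66·5 = 330; λ(v − 1) = 5·66 = 330. Match? YES.
Condition (ii): bk = 737·6 = 4422; vr = 67·66 = 4422. Match? YES.
Both conditions hold? YES.

YES


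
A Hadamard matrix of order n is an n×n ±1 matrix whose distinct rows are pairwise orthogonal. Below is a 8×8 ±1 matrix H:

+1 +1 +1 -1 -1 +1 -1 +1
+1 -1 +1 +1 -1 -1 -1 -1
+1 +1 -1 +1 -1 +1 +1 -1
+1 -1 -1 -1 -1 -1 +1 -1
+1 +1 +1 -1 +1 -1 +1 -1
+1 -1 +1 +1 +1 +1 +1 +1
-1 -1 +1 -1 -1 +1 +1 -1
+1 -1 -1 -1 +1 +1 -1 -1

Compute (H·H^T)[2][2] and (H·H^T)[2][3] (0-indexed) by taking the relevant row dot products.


Row 2 of H: [1, 1, -1, 1, -1, 1, 1, -1].
Row 3 of H: [1, -1, -1, -1, -1, -1, 1, -1].
(H·H^T)[2][2] = Σ_j H[2][j]·H[2][j] = (1)² + (1)² + (-1)² + (1)² + (-1)² + (1)² + (1)² + (-1)² = 1 + 1 + 1 + 1 + 1 + 1 + 1 + 1 = 8.
(H·H^T)[2][3] = Σ_j H[2][j]·H[3][j] = (1)·(1) + (1)·(-1) + (-1)·(-1) + (1)·(-1) + (-1)·(-1) + (1)·(-1) + (1)·(1) + (-1)·(-1) = 1 + -1 + 1 + -1 + 1 + -1 + 1 + 1 = 2.
Rows 2 and 3 are not orthogonal (dot product = 2 ≠ 0), so H is not a Hadamard matrix.

(2,2) entry = 8; (2,3) entry = 2.


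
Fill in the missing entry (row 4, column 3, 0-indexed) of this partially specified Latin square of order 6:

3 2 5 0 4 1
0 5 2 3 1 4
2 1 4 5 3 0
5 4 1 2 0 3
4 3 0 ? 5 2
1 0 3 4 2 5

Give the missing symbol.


Row 4 contains symbols [0, 2, 3, 4, 5] — missing [1].
Column 3 contains symbols [0, 2, 3, 4, 5] — missing [1].
The missing symbol must appear in both missing sets; intersection = [1].
Therefore the hidden value is 1.

Missing value = 1.


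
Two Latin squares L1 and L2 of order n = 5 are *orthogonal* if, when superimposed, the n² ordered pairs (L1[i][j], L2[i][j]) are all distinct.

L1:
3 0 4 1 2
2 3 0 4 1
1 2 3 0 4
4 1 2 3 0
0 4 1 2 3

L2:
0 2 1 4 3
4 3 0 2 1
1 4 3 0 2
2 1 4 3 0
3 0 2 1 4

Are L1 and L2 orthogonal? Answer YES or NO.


Form the n² = 25 superimposed pairs (L1[i][j], L2[i][j]), row by row (rows and columns indexed from 0):
row 0: (3,0) (0,2) (4,1) (1,4) (2,3)
row 1: (2,4) (3,3) (0,0) (4,2) (1,1)
row 2: (1,1) (2,4) (3,3) (0,0) (4,2)
row 3: (4,2) (1,1) (2,4) (3,3) (0,0)
row 4: (0,3) (4,0) (1,2) (2,1) (3,4)
Orthogonality requires all 25 pairs distinct.
But the pair (1,1) repeats: cell (1,4) has L1 = 1, L2 = 1, and cell (2,0) has L1 = 1, L2 = 1.
A repeated pair means some other pair never occurs (only 15 distinct pairs out of 25), so the squares are not orthogonal.
Conclusion: NO.

NO


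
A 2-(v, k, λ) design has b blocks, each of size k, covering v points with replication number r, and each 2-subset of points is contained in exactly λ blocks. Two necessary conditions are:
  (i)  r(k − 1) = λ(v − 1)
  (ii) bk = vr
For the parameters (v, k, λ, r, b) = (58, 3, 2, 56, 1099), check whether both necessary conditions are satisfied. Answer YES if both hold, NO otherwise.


Condition (i): r(k − 1) = 56·2 = 112; λ(v − 1) = 2·57 = 114. Match? NO.
Condition (ii): bk = 1099·3 = 3297; vr = 58·56 = 3248. Match? NO.
Both conditions hold? NO.

NO


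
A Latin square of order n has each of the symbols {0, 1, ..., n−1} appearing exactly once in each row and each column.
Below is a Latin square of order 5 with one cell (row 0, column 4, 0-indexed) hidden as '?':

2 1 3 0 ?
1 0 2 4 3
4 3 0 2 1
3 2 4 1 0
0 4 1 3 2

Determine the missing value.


Row 0 contains symbols [0, 1, 2, 3] — missing [4].
Column 4 contains symbols [0, 1, 2, 3] — missing [4].
The missing symbol must appear in both missing sets; intersection = [4].
Therefore the hidden value is 4.

Missing value = 4.


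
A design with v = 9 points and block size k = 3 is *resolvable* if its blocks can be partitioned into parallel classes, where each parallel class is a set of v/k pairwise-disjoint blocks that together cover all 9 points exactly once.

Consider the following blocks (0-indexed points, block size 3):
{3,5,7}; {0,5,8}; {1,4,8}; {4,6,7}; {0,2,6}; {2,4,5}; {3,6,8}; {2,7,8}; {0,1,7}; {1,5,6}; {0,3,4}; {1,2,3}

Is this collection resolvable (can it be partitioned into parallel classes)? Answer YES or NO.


v = 9, block size k = 3, number of blocks = 12.
For resolvability, blocks must partition into parallel classes of size v/k = 3.
Total blocks must therefore be a multiple of 3: 12 = 3·4 + 0 ⇒ divisible ✓.
Greedy packing gives 4 candidate class(es). Each should be a full parallel class (size 3, covers all 9 points).
  Class 1 (3 blocks): {3,5,7}; {1,4,8}; {0,2,6}. Points covered: [0, 1, 2, 3, 4, 5, 6, 7, 8].
  Class 2 (3 blocks): {0,5,8}; {4,6,7}; {1,2,3}. Points covered: [0, 1, 2, 3, 4, 5, 6, 7, 8].
  Class 3 (3 blocks): {2,4,5}; {3,6,8}; {0,1,7}. Points covered: [0, 1, 2, 3, 4, 5, 6, 7, 8].
  Class 4 (3 blocks): {2,7,8}; {1,5,6}; {0,3,4}. Points covered: [0, 1, 2, 3, 4, 5, 6, 7, 8].
All classes full (size 3)? YES. All classes cover every point? YES.
Resolvable? YES.

YES


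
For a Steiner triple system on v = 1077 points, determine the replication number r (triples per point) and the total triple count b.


An STS(v) is a 2-(v, 3, 1) BIBD: block size k = 3, λ = 1.
Replication: r(k − 1) = λ(v − 1) ⇒ r·2 = 1077 − 1 = 1076 ⇒ r = 538.
Block count: b = v(v − 1)/6 = 1077·1076/6 = 1158852/6 = 193142.
(Check via bk = vr: 193142·3 = 579426 = 1077·538 = 579426 ✓.)

r = 538, b = 193142.


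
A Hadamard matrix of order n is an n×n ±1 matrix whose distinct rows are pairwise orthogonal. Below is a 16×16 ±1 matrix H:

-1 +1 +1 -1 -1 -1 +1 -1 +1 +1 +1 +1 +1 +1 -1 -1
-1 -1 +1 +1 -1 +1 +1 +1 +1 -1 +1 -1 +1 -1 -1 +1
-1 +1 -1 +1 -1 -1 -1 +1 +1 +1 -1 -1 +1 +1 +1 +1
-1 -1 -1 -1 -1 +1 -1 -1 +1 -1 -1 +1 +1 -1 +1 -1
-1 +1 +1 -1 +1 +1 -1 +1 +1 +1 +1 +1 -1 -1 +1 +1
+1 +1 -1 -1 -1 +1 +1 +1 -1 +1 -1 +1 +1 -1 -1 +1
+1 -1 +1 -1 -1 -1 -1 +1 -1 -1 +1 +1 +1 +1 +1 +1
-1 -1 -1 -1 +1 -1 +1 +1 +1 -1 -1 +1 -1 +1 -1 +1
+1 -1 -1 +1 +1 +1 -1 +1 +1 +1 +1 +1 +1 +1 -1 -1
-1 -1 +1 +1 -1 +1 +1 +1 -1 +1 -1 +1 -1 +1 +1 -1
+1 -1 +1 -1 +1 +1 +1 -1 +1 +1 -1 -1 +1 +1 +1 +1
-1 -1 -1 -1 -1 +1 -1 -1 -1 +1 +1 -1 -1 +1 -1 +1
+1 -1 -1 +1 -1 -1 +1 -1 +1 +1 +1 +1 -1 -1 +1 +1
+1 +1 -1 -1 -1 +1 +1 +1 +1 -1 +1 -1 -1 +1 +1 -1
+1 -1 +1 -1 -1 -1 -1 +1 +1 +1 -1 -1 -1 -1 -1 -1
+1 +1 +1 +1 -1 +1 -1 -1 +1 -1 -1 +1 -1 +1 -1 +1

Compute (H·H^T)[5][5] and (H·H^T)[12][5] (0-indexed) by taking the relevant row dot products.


Row 5 of H: [1, 1, -1, -1, -1, 1, 1, 1, -1, 1, -1, 1, 1, -1, -1, 1].
Row 12 of H: [1, -1, -1, 1, -1, -1, 1, -1, 1, 1, 1, 1, -1, -1, 1, 1].
(H·H^T)[5][5] = Σ_j H[5][j]·H[5][j] = (1)² + (1)² + (-1)² + (-1)² + (-1)² + (1)² + (1)² + (1)² + (-1)² + (1)² + (-1)² + (1)² + (1)² + (-1)² + (-1)² + (1)² = 1 + 1 + 1 + 1 + 1 + 1 + 1 + 1 + 1 + 1 + 1 + 1 + 1 + 1 + 1 + 1 = 16.
(H·H^T)[12][5] = Σ_j H[12][j]·H[5][j] = (1)·(1) + (-1)·(1) + (-1)·(-1) + (1)·(-1) + (-1)·(-1) + (-1)·(1) + (1)·(1) + (-1)·(1) + (1)·(-1) + (1)·(1) + (1)·(-1) + (1)·(1) + (-1)·(1) + (-1)·(-1) + (1)·(-1) + (1)·(1) = 1 + -1 + 1 + -1 + 1 + -1 + 1 + -1 + -1 + 1 + -1 + 1 + -1 + 1 + -1 + 1 = 0.
So rows 12 and 5 are orthogonal; the diagonal entry equals n = 16.

(5,5) entry = 16; (12,5) entry = 0.


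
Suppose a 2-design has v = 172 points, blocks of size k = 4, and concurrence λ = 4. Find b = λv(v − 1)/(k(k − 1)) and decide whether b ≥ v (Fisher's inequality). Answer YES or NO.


r = λ(v − 1)/(k − 1) = 4·171/3 = 228.
b = vr/k = 172·228/4 = 9804.
Fisher's inequality: b ≥ v ⇔ 9804 ≥ 172? YES.

YES


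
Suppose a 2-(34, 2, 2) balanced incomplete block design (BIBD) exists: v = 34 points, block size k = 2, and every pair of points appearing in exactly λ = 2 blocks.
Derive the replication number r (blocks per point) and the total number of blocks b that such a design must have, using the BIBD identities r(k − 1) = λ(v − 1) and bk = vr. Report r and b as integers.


Any 2-(v, k, λ) BIBD satisfies two necessary conditions:
  (i)  Each point sits in r blocks, and counting incidences through any fixed point gives r(k − 1) = λ(v − 1), so r = λ(v − 1)/(k − 1).
  (ii) Total incidences bk = vr, so b = vr/k.
Step 1: r = λ(v − 1)/(k − 1) = 2·(34 − 1)/(2 − 1) = 2·33/1 = 66/1 = 66.
Step 2: b = vr/k = 34·66/2 = 2244/2 = 1122.
Check integrality: r = 66 ∈ Z ✓, b = 1122 ∈ Z ✓.
(These identities are necessary conditions: they determine r and b for any design with these parameters, but do not by themselves prove that one exists.)

r = 66, b = 1122.


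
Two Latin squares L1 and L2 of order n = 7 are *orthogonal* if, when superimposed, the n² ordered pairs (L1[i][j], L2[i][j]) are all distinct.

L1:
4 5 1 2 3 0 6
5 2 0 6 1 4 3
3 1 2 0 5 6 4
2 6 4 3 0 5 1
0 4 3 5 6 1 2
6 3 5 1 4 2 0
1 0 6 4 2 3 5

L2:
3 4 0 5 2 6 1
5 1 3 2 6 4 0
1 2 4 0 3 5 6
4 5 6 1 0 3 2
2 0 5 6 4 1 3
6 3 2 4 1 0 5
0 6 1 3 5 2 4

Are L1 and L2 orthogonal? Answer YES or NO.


Form the n² = 49 superimposed pairs (L1[i][j], L2[i][j]), row by row (rows and columns indexed from 0):
row 0: (4,3) (5,4) (1,0) (2,5) (3,2) (0,6) (6,1)
row 1: (5,5) (2,1) (0,3) (6,2) (1,6) (4,4) (3,0)
row 2: (3,1) (1,2) (2,4) (0,0) (5,3) (6,5) (4,6)
row 3: (2,4) (6,5) (4,6) (3,1) (0,0) (5,3) (1,2)
row 4: (0,2) (4,0) (3,5) (5,6) (6,4) (1,1) (2,3)
row 5: (6,6) (3,3) (5,2) (1,4) (4,1) (2,0) (0,5)
row 6: (1,0) (0,6) (6,1) (4,3) (2,5) (3,2) (5,4)
Orthogonality requires all 49 pairs distinct.
But the pair (2,4) repeats: cell (2,2) has L1 = 2, L2 = 4, and cell (3,0) has L1 = 2, L2 = 4.
A repeated pair means some other pair never occurs (only 35 distinct pairs out of 49), so the squares are not orthogonal.
Conclusion: NO.

NO


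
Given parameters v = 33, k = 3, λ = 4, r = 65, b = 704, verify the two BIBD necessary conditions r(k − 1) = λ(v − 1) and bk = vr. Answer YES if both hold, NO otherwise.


Condition (i): r(k − 1) = 65·2 = 130; λ(v − 1) = 4·32 = 128. Match? NO.
Condition (ii): bk = 704·3 = 2112; vr = 33·65 = 2145. Match? NO.
Both conditions hold? NO.

NO


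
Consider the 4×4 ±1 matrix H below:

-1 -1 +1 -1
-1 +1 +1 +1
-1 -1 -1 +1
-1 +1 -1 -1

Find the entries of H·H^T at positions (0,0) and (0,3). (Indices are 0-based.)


Row 0 of H: [-1, -1, 1, -1].
Row 3 of H: [-1, 1, -1, -1].
(H·H^T)[0][0] = Σ_j H[0][j]·H[0][j] = (-1)² + (-1)² + (1)² + (-1)² = 1 + 1 + 1 + 1 = 4.
(H·H^T)[0][3] = Σ_j H[0][j]·H[3][j] = (-1)·(-1) + (-1)·(1) + (1)·(-1) + (-1)·(-1) = 1 + -1 + -1 + 1 = 0.
So rows 0 and 3 are orthogonal; the diagonal entry equals n = 4.

(0,0) entry = 4; (0,3) entry = 0.


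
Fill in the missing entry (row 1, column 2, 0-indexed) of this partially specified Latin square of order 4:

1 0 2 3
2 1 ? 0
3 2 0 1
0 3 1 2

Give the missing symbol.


Row 1 contains symbols [0, 1, 2] — missing [3].
Column 2 contains symbols [0, 1, 2] — missing [3].
The missing symbol must appear in both missing sets; intersection = [3].
Therefore the hidden value is 3.

Missing value = 3.


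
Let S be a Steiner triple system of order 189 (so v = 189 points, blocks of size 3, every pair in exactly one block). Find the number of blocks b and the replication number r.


An STS(v) is a 2-(v, 3, 1) BIBD: block size k = 3, λ = 1.
Replication: r(k − 1) = λ(v − 1) ⇒ r·2 = 189 − 1 = 188 ⇒ r = 94.
Block count: bk = vr ⇒ b·3 = 189·94 = 17766 ⇒ b = 5922.

r = 94, b = 5922.


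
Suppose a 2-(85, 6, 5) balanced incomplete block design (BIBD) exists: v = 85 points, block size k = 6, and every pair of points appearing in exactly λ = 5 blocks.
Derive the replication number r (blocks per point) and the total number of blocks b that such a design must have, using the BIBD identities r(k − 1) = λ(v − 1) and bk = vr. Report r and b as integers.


Any 2-(v, k, λ) BIBD satisfies two necessary conditions:
  (i)  Each point sits in r blocks, and counting incidences through any fixed point gives r(k − 1) = λ(v − 1), so r = λ(v − 1)/(k − 1).
  (ii) Total incidences bk = vr, so b = vr/k.
Step 1: r = λ(v − 1)/(k − 1) = 5·(85 − 1)/(6 − 1) = 5·84/5 = 420/5 = 84.
Step 2: b = vr/k = 85·84/6 = 7140/6 = 1190.
Check integrality: r = 84 ∈ Z ✓, b = 1190 ∈ Z ✓.
(These identities are necessary conditions: they determine r and b for any design with these parameters, but do not by themselves prove that one exists.)

r = 84, b = 1190.


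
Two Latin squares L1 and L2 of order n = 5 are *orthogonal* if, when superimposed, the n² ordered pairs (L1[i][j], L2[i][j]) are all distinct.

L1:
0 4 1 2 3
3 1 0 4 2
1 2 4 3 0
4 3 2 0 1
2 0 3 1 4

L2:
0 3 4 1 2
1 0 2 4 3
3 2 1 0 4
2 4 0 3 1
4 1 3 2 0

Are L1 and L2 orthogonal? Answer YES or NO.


Form the n² = 25 superimposed pairs (L1[i][j], L2[i][j]), row by row (rows and columns indexed from 0):
row 0: (0,0) (4,3) (1,4) (2,1) (3,2)
row 1: (3,1) (1,0) (0,2) (4,4) (2,3)
row 2: (1,3) (2,2) (4,1) (3,0) (0,4)
row 3: (4,2) (3,4) (2,0) (0,3) (1,1)
row 4: (2,4) (0,1) (3,3) (1,2) (4,0)
Orthogonality requires all 25 pairs distinct.
Check by first coordinate: for each symbol s of L1, list the L2 entries in the n cells where L1 = s; they must all differ.
  L1 = 0: L2 entries (in reading order) 0, 2, 4, 3, 1 — all 5 distinct ✓
  L1 = 1: L2 entries (in reading order) 4, 0, 3, 1, 2 — all 5 distinct ✓
  L1 = 2: L2 entries (in reading order) 1, 3, 2, 0, 4 — all 5 distinct ✓
  L1 = 3: L2 entries (in reading order) 2, 1, 0, 4, 3 — all 5 distinct ✓
  L1 = 4: L2 entries (in reading order) 3, 4, 1, 2, 0 — all 5 distinct ✓
Every symbol of L1 meets every symbol of L2 exactly once, so all 25 pairs are distinct (25 of 25).
Conclusion: YES.

YES


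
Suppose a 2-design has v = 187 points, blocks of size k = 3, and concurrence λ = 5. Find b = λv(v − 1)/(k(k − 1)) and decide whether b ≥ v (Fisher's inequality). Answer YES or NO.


r = λ(v − 1)/(k − 1) = 5·186/2 = 465.
b = vr/k = 187·465/3 = 28985.
Fisher's inequality: b ≥ v ⇔ 28985 ≥ 187? YES.

YES


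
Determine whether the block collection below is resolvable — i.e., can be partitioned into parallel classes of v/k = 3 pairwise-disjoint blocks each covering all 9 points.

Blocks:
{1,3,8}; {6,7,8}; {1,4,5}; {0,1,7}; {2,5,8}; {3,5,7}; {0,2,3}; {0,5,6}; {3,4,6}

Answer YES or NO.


v = 9, block size k = 3, number of blocks = 9.
For resolvability, blocks must partition into parallel classes of size v/k = 3.
Total blocks must therefore be a multiple of 3: 9 = 3·3 + 0 ⇒ divisible ✓.
Consider block {1,3,8}. The only other block(s) in the collection disjoint from it are {0,5,6} — just 1 block(s). Any parallel class containing {1,3,8} would need 2 other blocks each disjoint from it, so no parallel class of size 3 can contain {1,3,8}.
Since every block must belong to some parallel class in a resolution, the collection cannot be partitioned into parallel classes.
Resolvable? NO.

NO


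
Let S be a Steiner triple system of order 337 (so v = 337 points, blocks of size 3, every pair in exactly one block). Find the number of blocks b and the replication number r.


An STS(v) is a 2-(v, 3, 1) BIBD: block size k = 3, λ = 1.
Replication: r(k − 1) = λ(v − 1) ⇒ r·2 = 337 − 1 = 336 ⇒ r = 168.
Block count: b = v(v − 1)/6 = 337·336/6 = 113232/6 = 18872.
(Check via bk = vr: 18872·3 = 56616 = 337·168 = 56616 ✓.)

r = 168, b = 18872.


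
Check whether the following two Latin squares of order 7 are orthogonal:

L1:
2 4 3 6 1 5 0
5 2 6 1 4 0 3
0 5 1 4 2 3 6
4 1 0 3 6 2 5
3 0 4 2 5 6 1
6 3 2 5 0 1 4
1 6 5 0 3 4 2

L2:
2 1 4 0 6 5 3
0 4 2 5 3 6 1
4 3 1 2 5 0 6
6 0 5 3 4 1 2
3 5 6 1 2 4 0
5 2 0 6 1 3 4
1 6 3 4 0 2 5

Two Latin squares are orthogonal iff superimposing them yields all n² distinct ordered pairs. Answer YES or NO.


Form the n² = 49 superimposed pairs (L1[i][j], L2[i][j]), row by row (rows and columns indexed from 0):
row 0: (2,2) (4,1) (3,4) (6,0) (1,6) (5,5) (0,3)
row 1: (5,0) (2,4) (6,2) (1,5) (4,3) (0,6) (3,1)
row 2: (0,4) (5,3) (1,1) (4,2) (2,5) (3,0) (6,6)
row 3: (4,6) (1,0) (0,5) (3,3) (6,4) (2,1) (5,2)
row 4: (3,3) (0,5) (4,6) (2,1) (5,2) (6,4) (1,0)
row 5: (6,5) (3,2) (2,0) (5,6) (0,1) (1,3) (4,4)
row 6: (1,1) (6,6) (5,3) (0,4) (3,0) (4,2) (2,5)
Orthogonality requires all 49 pairs distinct.
But the pair (3,3) repeats: cell (3,3) has L1 = 3, L2 = 3, and cell (4,0) has L1 = 3, L2 = 3.
A repeated pair means some other pair never occurs (only 35 distinct pairs out of 49), so the squares are not orthogonal.
Conclusion: NO.

NO


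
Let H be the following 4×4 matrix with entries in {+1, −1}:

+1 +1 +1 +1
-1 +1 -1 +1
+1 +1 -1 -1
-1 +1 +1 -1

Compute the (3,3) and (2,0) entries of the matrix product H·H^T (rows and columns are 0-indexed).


Row 0 of H: [1, 1, 1, 1].
Row 2 of H: [1, 1, -1, -1].
Row 3 of H: [-1, 1, 1, -1].
(H·H^T)[3][3] = Σ_j H[3][j]·H[3][j] = (-1)² + (1)² + (1)² + (-1)² = 1 + 1 + 1 + 1 = 4.
(H·H^T)[2][0] = Σ_j H[2][j]·H[0][j] = (1)·(1) + (1)·(1) + (-1)·(1) + (-1)·(1) = 1 + 1 + -1 + -1 = 0.
So rows 2 and 0 are orthogonal; the diagonal entry equals n = 4.

(3,3) entry = 4; (2,0) entry = 0.


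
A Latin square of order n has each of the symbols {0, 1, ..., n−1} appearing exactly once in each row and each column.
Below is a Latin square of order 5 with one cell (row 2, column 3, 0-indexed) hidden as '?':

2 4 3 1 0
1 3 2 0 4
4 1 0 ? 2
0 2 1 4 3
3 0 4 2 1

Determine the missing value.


Row 2 contains symbols [0, 1, 2, 4] — missing [3].
Column 3 contains symbols [0, 1, 2, 4] — missing [3].
The missing symbol must appear in both missing sets; intersection = [3].
Therefore the hidden value is 3.

Missing value = 3.


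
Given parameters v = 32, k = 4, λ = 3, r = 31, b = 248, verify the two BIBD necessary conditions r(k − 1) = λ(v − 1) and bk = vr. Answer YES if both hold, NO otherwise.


Condition (i): r(k − 1) = 31·3 = 93; λ(v − 1) = 3·31 = 93. Match? YES.
Condition (ii): bk = 248·4 = 992; vr = 32·31 = 992. Match? YES.
Both conditions hold? YES.

YES


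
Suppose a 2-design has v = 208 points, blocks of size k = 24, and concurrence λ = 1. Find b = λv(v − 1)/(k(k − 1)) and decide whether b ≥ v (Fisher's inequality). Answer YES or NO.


r = λ(v − 1)/(k − 1) = 1·207/23 = 9.
b = vr/k = 208·9/24 = 78.
Fisher's inequality: b ≥ v ⇔ 78 ≥ 208? NO.

NO


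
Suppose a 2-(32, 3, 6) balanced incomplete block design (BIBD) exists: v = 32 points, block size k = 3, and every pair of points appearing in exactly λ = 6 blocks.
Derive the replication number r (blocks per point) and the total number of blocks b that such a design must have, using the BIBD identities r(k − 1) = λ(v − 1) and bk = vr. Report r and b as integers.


Any 2-(v, k, λ) BIBD satisfies two necessary conditions:
  (i)  Each point sits in r blocks, and counting incidences through any fixed point gives r(k − 1) = λ(v − 1), so r = λ(v − 1)/(k − 1).
  (ii) Total incidences bk = vr, so b = vr/k.
Step 1: r = λ(v − 1)/(k − 1) = 6·(32 − 1)/(3 − 1) = 6·31/2 = 186/2 = 93.
Step 2: b = vr/k = 32·93/3 = 2976/3 = 992.
Check integrality: r = 93 ∈ Z ✓, b = 992 ∈ Z ✓.
(These identities are necessary conditions: they determine r and b for any design with these parameters, but do not by themselves prove that one exists.)

r = 93, b = 992.


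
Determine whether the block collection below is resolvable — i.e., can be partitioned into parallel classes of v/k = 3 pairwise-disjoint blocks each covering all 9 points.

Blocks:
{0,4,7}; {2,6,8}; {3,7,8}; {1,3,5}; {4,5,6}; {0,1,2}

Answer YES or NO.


v = 9, block size k = 3, number of blocks = 6.
For resolvability, blocks must partition into parallel classes of size v/k = 3.
Total blocks must therefore be a multiple of 3: 6 = 3·2 + 0 ⇒ divisible ✓.
Greedy packing gives 2 candidate class(es). Each should be a full parallel class (size 3, covers all 9 points).
  Class 1 (3 blocks): {0,4,7}; {2,6,8}; {1,3,5}. Points covered: [0, 1, 2, 3, 4, 5, 6, 7, 8].
  Class 2 (3 blocks): {3,7,8}; {4,5,6}; {0,1,2}. Points covered: [0, 1, 2, 3, 4, 5, 6, 7, 8].
All classes full (size 3)? YES. All classes cover every point? YES.
Resolvable? YES.

YES
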